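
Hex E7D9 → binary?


Each hex digit → 4 binary bits:
  E = 1110
  7 = 0111
  D = 1101
  9 = 1001
Concatenate: 1110 0111 1101 1001
= 1110011111011001


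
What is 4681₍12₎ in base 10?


Positional values (base 12):
  1 × 12^0 = 1 × 1 = 1
  8 × 12^1 = 8 × 12 = 96
  6 × 12^2 = 6 × 144 = 864
  4 × 12^3 = 4 × 1728 = 6912
Sum = 1 + 96 + 864 + 6912
= 7873


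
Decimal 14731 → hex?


Divide by 16 repeatedly:
14731 ÷ 16 = 920 remainder 11 (B)
920 ÷ 16 = 57 remainder 8 (8)
57 ÷ 16 = 3 remainder 9 (9)
3 ÷ 16 = 0 remainder 3 (3)
Reading remainders bottom-up:
= 0x398B


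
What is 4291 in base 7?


Divide by 7 repeatedly:
4291 ÷ 7 = 613 remainder 0
613 ÷ 7 = 87 remainder 4
87 ÷ 7 = 12 remainder 3
12 ÷ 7 = 1 remainder 5
1 ÷ 7 = 0 remainder 1
Reading remainders bottom-up:
= 15340


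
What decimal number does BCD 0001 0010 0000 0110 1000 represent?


Each 4-bit group → digit:
  0001 → 1
  0010 → 2
  0000 → 0
  0110 → 6
  1000 → 8
= 12068


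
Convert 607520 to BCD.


Each digit → 4-bit binary:
  6 → 0110
  0 → 0000
  7 → 0111
  5 → 0101
  2 → 0010
  0 → 0000
= 0110 0000 0111 0101 0010 0000


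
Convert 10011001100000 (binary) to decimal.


Positional values:
Bit 5: 1 × 2^5 = 32
Bit 6: 1 × 2^6 = 64
Bit 9: 1 × 2^9 = 512
Bit 10: 1 × 2^10 = 1024
Bit 13: 1 × 2^13 = 8192
Sum = 32 + 64 + 512 + 1024 + 8192
= 9824


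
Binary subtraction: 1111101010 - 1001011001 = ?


Align and subtract column by column (LSB to MSB, borrowing when needed):
  1111101010
- 1001011001
  ----------
  col 0: (0 - 0 borrow-in) - 1 → borrow from next column: (0+2) - 1 = 1, borrow out 1
  col 1: (1 - 1 borrow-in) - 0 → 0 - 0 = 0, borrow out 0
  col 2: (0 - 0 borrow-in) - 0 → 0 - 0 = 0, borrow out 0
  col 3: (1 - 0 borrow-in) - 1 → 1 - 1 = 0, borrow out 0
  col 4: (0 - 0 borrow-in) - 1 → borrow from next column: (0+2) - 1 = 1, borrow out 1
  col 5: (1 - 1 borrow-in) - 0 → 0 - 0 = 0, borrow out 0
  col 6: (1 - 0 borrow-in) - 1 → 1 - 1 = 0, borrow out 0
  col 7: (1 - 0 borrow-in) - 0 → 1 - 0 = 1, borrow out 0
  col 8: (1 - 0 borrow-in) - 0 → 1 - 0 = 1, borrow out 0
  col 9: (1 - 0 borrow-in) - 1 → 1 - 1 = 0, borrow out 0
Reading bits MSB→LSB: 0110010001
Strip leading zeros: 110010001
= 110010001


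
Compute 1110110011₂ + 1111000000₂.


Align and add column by column (LSB to MSB, carry propagating):
  01110110011
+ 01111000000
  -----------
  col 0: 1 + 0 + 0 (carry in) = 1 → bit 1, carry out 0
  col 1: 1 + 0 + 0 (carry in) = 1 → bit 1, carry out 0
  col 2: 0 + 0 + 0 (carry in) = 0 → bit 0, carry out 0
  col 3: 0 + 0 + 0 (carry in) = 0 → bit 0, carry out 0
  col 4: 1 + 0 + 0 (carry in) = 1 → bit 1, carry out 0
  col 5: 1 + 0 + 0 (carry in) = 1 → bit 1, carry out 0
  col 6: 0 + 1 + 0 (carry in) = 1 → bit 1, carry out 0
  col 7: 1 + 1 + 0 (carry in) = 2 → bit 0, carry out 1
  col 8: 1 + 1 + 1 (carry in) = 3 → bit 1, carry out 1
  col 9: 1 + 1 + 1 (carry in) = 3 → bit 1, carry out 1
  col 10: 0 + 0 + 1 (carry in) = 1 → bit 1, carry out 0
Reading bits MSB→LSB: 11101110011
Strip leading zeros: 11101110011
= 11101110011


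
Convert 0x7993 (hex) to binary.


Each hex digit → 4 binary bits:
  7 = 0111
  9 = 1001
  9 = 1001
  3 = 0011
Concatenate: 0111 1001 1001 0011
= 0111100110010011


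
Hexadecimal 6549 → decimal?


Positional values:
Position 0: 9 × 16^0 = 9 × 1 = 9
Position 1: 4 × 16^1 = 4 × 16 = 64
Position 2: 5 × 16^2 = 5 × 256 = 1280
Position 3: 6 × 16^3 = 6 × 4096 = 24576
Sum = 9 + 64 + 1280 + 24576
= 25929


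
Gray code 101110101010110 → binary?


Gray code: 101110101010110
MSB stays the same: 1
Each subsequent bit = prev_binary XOR current_gray:
  B[1] = 1 XOR 0 = 1
  B[2] = 1 XOR 1 = 0
  B[3] = 0 XOR 1 = 1
  B[4] = 1 XOR 1 = 0
  B[5] = 0 XOR 0 = 0
  B[6] = 0 XOR 1 = 1
  B[7] = 1 XOR 0 = 1
  B[8] = 1 XOR 1 = 0
  B[9] = 0 XOR 0 = 0
  B[10] = 0 XOR 1 = 1
  B[11] = 1 XOR 0 = 1
  B[12] = 1 XOR 1 = 0
  B[13] = 0 XOR 1 = 1
  B[14] = 1 XOR 0 = 1
= 110100110011011 (27035 decimal)


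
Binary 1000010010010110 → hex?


Group into 4-bit nibbles: 1000010010010110
  1000 = 8
  0100 = 4
  1001 = 9
  0110 = 6
= 0x8496


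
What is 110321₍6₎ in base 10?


Positional values (base 6):
  1 × 6^0 = 1 × 1 = 1
  2 × 6^1 = 2 × 6 = 12
  3 × 6^2 = 3 × 36 = 108
  0 × 6^3 = 0 × 216 = 0
  1 × 6^4 = 1 × 1296 = 1296
  1 × 6^5 = 1 × 7776 = 7776
Sum = 1 + 12 + 108 + 0 + 1296 + 7776
= 9193


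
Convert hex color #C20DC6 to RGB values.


Hex: #C20DC6
R = C2₁₆ = 194
G = 0D₁₆ = 13
B = C6₁₆ = 198
= RGB(194, 13, 198)


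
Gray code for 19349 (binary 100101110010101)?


Binary: 100101110010101
Gray code: G = B XOR (B >> 1)
B >> 1 = 010010111001010
100101110010101 XOR 010010111001010:
  1 XOR 0 = 1
  0 XOR 1 = 1
  0 XOR 0 = 0
  1 XOR 0 = 1
  0 XOR 1 = 1
  1 XOR 0 = 1
  1 XOR 1 = 0
  1 XOR 1 = 0
  0 XOR 1 = 1
  0 XOR 0 = 0
  1 XOR 0 = 1
  0 XOR 1 = 1
  1 XOR 0 = 1
  0 XOR 1 = 1
  1 XOR 0 = 1
= 110111001011111


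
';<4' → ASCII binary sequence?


String: ';<4'  (3 characters)
Per-character ASCII lookup:
  ';': special character: ';' = 59 → 111011
  '<': special character: '<' = 60 → 111100
  '4': digits start at 48: '4' = 48 + 4 = 52 → 110100
= 111011 111100 110100


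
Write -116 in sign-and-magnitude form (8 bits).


Sign bit: 1 (negative)
Magnitude: 116 = 1110100
= 11110100


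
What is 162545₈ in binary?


Each octal digit → 3 binary bits:
  1 = 001
  6 = 110
  2 = 010
  5 = 101
  4 = 100
  5 = 101
Concatenate: 001 110 010 101 100 101
= 001110010101100101


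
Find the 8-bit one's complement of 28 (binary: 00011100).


Original: 00011100
Invert all bits:
  bit 0: 0 → 1
  bit 1: 0 → 1
  bit 2: 0 → 1
  bit 3: 1 → 0
  bit 4: 1 → 0
  bit 5: 1 → 0
  bit 6: 0 → 1
  bit 7: 0 → 1
= 11100011


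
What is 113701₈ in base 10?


Positional values:
Position 0: 1 × 8^0 = 1
Position 1: 0 × 8^1 = 0
Position 2: 7 × 8^2 = 448
Position 3: 3 × 8^3 = 1536
Position 4: 1 × 8^4 = 4096
Position 5: 1 × 8^5 = 32768
Sum = 1 + 0 + 448 + 1536 + 4096 + 32768
= 38849


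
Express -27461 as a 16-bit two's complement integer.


Original: 0110101101000101
Step 1 - Invert all bits: 1001010010111010
Step 2 - Add 1: 1001010010111010 + 1
= 1001010010111011 (represents -27461)


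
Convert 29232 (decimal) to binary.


Divide by 2 repeatedly:
29232 ÷ 2 = 14616 remainder 0
14616 ÷ 2 = 7308 remainder 0
7308 ÷ 2 = 3654 remainder 0
3654 ÷ 2 = 1827 remainder 0
1827 ÷ 2 = 913 remainder 1
913 ÷ 2 = 456 remainder 1
456 ÷ 2 = 228 remainder 0
228 ÷ 2 = 114 remainder 0
114 ÷ 2 = 57 remainder 0
57 ÷ 2 = 28 remainder 1
28 ÷ 2 = 14 remainder 0
14 ÷ 2 = 7 remainder 0
7 ÷ 2 = 3 remainder 1
3 ÷ 2 = 1 remainder 1
1 ÷ 2 = 0 remainder 1
Reading remainders bottom-up:
= 111001000110000


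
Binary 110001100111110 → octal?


Group into 3-bit groups: 110001100111110
  110 = 6
  001 = 1
  100 = 4
  111 = 7
  110 = 6
= 0o61476


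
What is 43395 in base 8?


Divide by 8 repeatedly:
43395 ÷ 8 = 5424 remainder 3
5424 ÷ 8 = 678 remainder 0
678 ÷ 8 = 84 remainder 6
84 ÷ 8 = 10 remainder 4
10 ÷ 8 = 1 remainder 2
1 ÷ 8 = 0 remainder 1
Reading remainders bottom-up:
= 0o124603


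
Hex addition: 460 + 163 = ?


Align and add column by column (LSB to MSB, each column mod 16 with carry):
  0460
+ 0163
  ----
  col 0: 0(0) + 3(3) + 0 (carry in) = 3 → 3(3), carry out 0
  col 1: 6(6) + 6(6) + 0 (carry in) = 12 → C(12), carry out 0
  col 2: 4(4) + 1(1) + 0 (carry in) = 5 → 5(5), carry out 0
  col 3: 0(0) + 0(0) + 0 (carry in) = 0 → 0(0), carry out 0
Reading digits MSB→LSB: 05C3
Strip leading zeros: 5C3
= 0x5C3


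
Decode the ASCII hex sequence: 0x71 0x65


Codes (hex): 0x71 0x65
Per-code ASCII lookup:
  0x71 = 113  (range 97-122: lowercase, 113 - 97 = 16) → 'q'
  0x65 = 101  (range 97-122: lowercase, 101 - 97 = 4) → 'e'
= 'qe'


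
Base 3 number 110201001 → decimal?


Positional values (base 3):
  1 × 3^0 = 1 × 1 = 1
  0 × 3^1 = 0 × 3 = 0
  0 × 3^2 = 0 × 9 = 0
  1 × 3^3 = 1 × 27 = 27
  0 × 3^4 = 0 × 81 = 0
  2 × 3^5 = 2 × 243 = 486
  0 × 3^6 = 0 × 729 = 0
  1 × 3^7 = 1 × 2187 = 2187
  1 × 3^8 = 1 × 6561 = 6561
Sum = 1 + 0 + 0 + 27 + 0 + 486 + 0 + 2187 + 6561
= 9262


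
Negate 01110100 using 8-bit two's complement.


Original: 01110100
Step 1 - Invert all bits: 10001011
Step 2 - Add 1: 10001011 + 1
= 10001100 (represents -116)


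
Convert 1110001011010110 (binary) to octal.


Group into 3-bit groups: 001110001011010110
  001 = 1
  110 = 6
  001 = 1
  011 = 3
  010 = 2
  110 = 6
= 0o161326


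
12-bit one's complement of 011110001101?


Original: 011110001101
Invert all bits:
  bit 0: 0 → 1
  bit 1: 1 → 0
  bit 2: 1 → 0
  bit 3: 1 → 0
  bit 4: 1 → 0
  bit 5: 0 → 1
  bit 6: 0 → 1
  bit 7: 0 → 1
  bit 8: 1 → 0
  bit 9: 1 → 0
  bit 10: 0 → 1
  bit 11: 1 → 0
= 100001110010


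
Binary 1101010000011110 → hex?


Group into 4-bit nibbles: 1101010000011110
  1101 = D
  0100 = 4
  0001 = 1
  1110 = E
= 0xD41E


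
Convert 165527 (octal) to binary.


Each octal digit → 3 binary bits:
  1 = 001
  6 = 110
  5 = 101
  5 = 101
  2 = 010
  7 = 111
Concatenate: 001 110 101 101 010 111
= 001110101101010111


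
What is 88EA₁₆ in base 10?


Positional values:
Position 0: A × 16^0 = 10 × 1 = 10
Position 1: E × 16^1 = 14 × 16 = 224
Position 2: 8 × 16^2 = 8 × 256 = 2048
Position 3: 8 × 16^3 = 8 × 4096 = 32768
Sum = 10 + 224 + 2048 + 32768
= 35050


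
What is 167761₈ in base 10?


Positional values:
Position 0: 1 × 8^0 = 1
Position 1: 6 × 8^1 = 48
Position 2: 7 × 8^2 = 448
Position 3: 7 × 8^3 = 3584
Position 4: 6 × 8^4 = 24576
Position 5: 1 × 8^5 = 32768
Sum = 1 + 48 + 448 + 3584 + 24576 + 32768
= 61425


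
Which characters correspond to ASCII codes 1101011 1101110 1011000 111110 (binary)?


Codes (binary): 1101011 1101110 1011000 111110
Per-code ASCII lookup:
  1101011 = 107  (range 97-122: lowercase, 107 - 97 = 10) → 'k'
  1101110 = 110  (range 97-122: lowercase, 110 - 97 = 13) → 'n'
  1011000 = 88  (range 65-90: uppercase, 88 - 65 = 23) → 'X'
  111110 = 62  (special character) → '>'
= 'knX>'


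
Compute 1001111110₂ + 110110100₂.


Align and add column by column (LSB to MSB, carry propagating):
  01001111110
+ 00110110100
  -----------
  col 0: 0 + 0 + 0 (carry in) = 0 → bit 0, carry out 0
  col 1: 1 + 0 + 0 (carry in) = 1 → bit 1, carry out 0
  col 2: 1 + 1 + 0 (carry in) = 2 → bit 0, carry out 1
  col 3: 1 + 0 + 1 (carry in) = 2 → bit 0, carry out 1
  col 4: 1 + 1 + 1 (carry in) = 3 → bit 1, carry out 1
  col 5: 1 + 1 + 1 (carry in) = 3 → bit 1, carry out 1
  col 6: 1 + 0 + 1 (carry in) = 2 → bit 0, carry out 1
  col 7: 0 + 1 + 1 (carry in) = 2 → bit 0, carry out 1
  col 8: 0 + 1 + 1 (carry in) = 2 → bit 0, carry out 1
  col 9: 1 + 0 + 1 (carry in) = 2 → bit 0, carry out 1
  col 10: 0 + 0 + 1 (carry in) = 1 → bit 1, carry out 0
Reading bits MSB→LSB: 10000110010
Strip leading zeros: 10000110010
= 10000110010


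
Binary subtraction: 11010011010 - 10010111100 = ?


Align and subtract column by column (LSB to MSB, borrowing when needed):
  11010011010
- 10010111100
  -----------
  col 0: (0 - 0 borrow-in) - 0 → 0 - 0 = 0, borrow out 0
  col 1: (1 - 0 borrow-in) - 0 → 1 - 0 = 1, borrow out 0
  col 2: (0 - 0 borrow-in) - 1 → borrow from next column: (0+2) - 1 = 1, borrow out 1
  col 3: (1 - 1 borrow-in) - 1 → borrow from next column: (0+2) - 1 = 1, borrow out 1
  col 4: (1 - 1 borrow-in) - 1 → borrow from next column: (0+2) - 1 = 1, borrow out 1
  col 5: (0 - 1 borrow-in) - 1 → borrow from next column: (-1+2) - 1 = 0, borrow out 1
  col 6: (0 - 1 borrow-in) - 0 → borrow from next column: (-1+2) - 0 = 1, borrow out 1
  col 7: (1 - 1 borrow-in) - 1 → borrow from next column: (0+2) - 1 = 1, borrow out 1
  col 8: (0 - 1 borrow-in) - 0 → borrow from next column: (-1+2) - 0 = 1, borrow out 1
  col 9: (1 - 1 borrow-in) - 0 → 0 - 0 = 0, borrow out 0
  col 10: (1 - 0 borrow-in) - 1 → 1 - 1 = 0, borrow out 0
Reading bits MSB→LSB: 00111011110
Strip leading zeros: 111011110
= 111011110


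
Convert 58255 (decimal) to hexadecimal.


Divide by 16 repeatedly:
58255 ÷ 16 = 3640 remainder 15 (F)
3640 ÷ 16 = 227 remainder 8 (8)
227 ÷ 16 = 14 remainder 3 (3)
14 ÷ 16 = 0 remainder 14 (E)
Reading remainders bottom-up:
= 0xE38F


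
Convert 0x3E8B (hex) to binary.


Each hex digit → 4 binary bits:
  3 = 0011
  E = 1110
  8 = 1000
  B = 1011
Concatenate: 0011 1110 1000 1011
= 0011111010001011


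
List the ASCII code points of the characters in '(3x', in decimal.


String: '(3x'  (3 characters)
Per-character ASCII lookup:
  '(': special character: '(' = 40
  '3': digits start at 48: '3' = 48 + 3 = 51
  'x': lowercase starts at 97: 'x' = 97 + 23 = 120
= 40 51 120


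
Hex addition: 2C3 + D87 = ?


Align and add column by column (LSB to MSB, each column mod 16 with carry):
  02C3
+ 0D87
  ----
  col 0: 3(3) + 7(7) + 0 (carry in) = 10 → A(10), carry out 0
  col 1: C(12) + 8(8) + 0 (carry in) = 20 → 4(4), carry out 1
  col 2: 2(2) + D(13) + 1 (carry in) = 16 → 0(0), carry out 1
  col 3: 0(0) + 0(0) + 1 (carry in) = 1 → 1(1), carry out 0
Reading digits MSB→LSB: 104A
Strip leading zeros: 104A
= 0x104A


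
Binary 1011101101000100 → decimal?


Positional values:
Bit 2: 1 × 2^2 = 4
Bit 6: 1 × 2^6 = 64
Bit 8: 1 × 2^8 = 256
Bit 9: 1 × 2^9 = 512
Bit 11: 1 × 2^11 = 2048
Bit 12: 1 × 2^12 = 4096
Bit 13: 1 × 2^13 = 8192
Bit 15: 1 × 2^15 = 32768
Sum = 4 + 64 + 256 + 512 + 2048 + 4096 + 8192 + 32768
= 47940


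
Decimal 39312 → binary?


Divide by 2 repeatedly:
39312 ÷ 2 = 19656 remainder 0
19656 ÷ 2 = 9828 remainder 0
9828 ÷ 2 = 4914 remainder 0
4914 ÷ 2 = 2457 remainder 0
2457 ÷ 2 = 1228 remainder 1
1228 ÷ 2 = 614 remainder 0
614 ÷ 2 = 307 remainder 0
307 ÷ 2 = 153 remainder 1
153 ÷ 2 = 76 remainder 1
76 ÷ 2 = 38 remainder 0
38 ÷ 2 = 19 remainder 0
19 ÷ 2 = 9 remainder 1
9 ÷ 2 = 4 remainder 1
4 ÷ 2 = 2 remainder 0
2 ÷ 2 = 1 remainder 0
1 ÷ 2 = 0 remainder 1
Reading remainders bottom-up:
= 1001100110010000


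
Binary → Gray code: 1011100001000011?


Binary: 1011100001000011
Gray code: G = B XOR (B >> 1)
B >> 1 = 0101110000100001
1011100001000011 XOR 0101110000100001:
  1 XOR 0 = 1
  0 XOR 1 = 1
  1 XOR 0 = 1
  1 XOR 1 = 0
  1 XOR 1 = 0
  0 XOR 1 = 1
  0 XOR 0 = 0
  0 XOR 0 = 0
  0 XOR 0 = 0
  1 XOR 0 = 1
  0 XOR 1 = 1
  0 XOR 0 = 0
  0 XOR 0 = 0
  0 XOR 0 = 0
  1 XOR 0 = 1
  1 XOR 1 = 0
= 1110010001100010


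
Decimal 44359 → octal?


Divide by 8 repeatedly:
44359 ÷ 8 = 5544 remainder 7
5544 ÷ 8 = 693 remainder 0
693 ÷ 8 = 86 remainder 5
86 ÷ 8 = 10 remainder 6
10 ÷ 8 = 1 remainder 2
1 ÷ 8 = 0 remainder 1
Reading remainders bottom-up:
= 0o126507


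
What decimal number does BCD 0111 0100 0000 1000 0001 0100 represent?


Each 4-bit group → digit:
  0111 → 7
  0100 → 4
  0000 → 0
  1000 → 8
  0001 → 1
  0100 → 4
= 740814


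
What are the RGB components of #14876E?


Hex: #14876E
R = 14₁₆ = 20
G = 87₁₆ = 135
B = 6E₁₆ = 110
= RGB(20, 135, 110)


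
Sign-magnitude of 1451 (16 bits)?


Sign bit: 0 (positive)
Magnitude: 1451 = 000010110101011
= 0000010110101011


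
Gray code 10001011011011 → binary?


Gray code: 10001011011011
MSB stays the same: 1
Each subsequent bit = prev_binary XOR current_gray:
  B[1] = 1 XOR 0 = 1
  B[2] = 1 XOR 0 = 1
  B[3] = 1 XOR 0 = 1
  B[4] = 1 XOR 1 = 0
  B[5] = 0 XOR 0 = 0
  B[6] = 0 XOR 1 = 1
  B[7] = 1 XOR 1 = 0
  B[8] = 0 XOR 0 = 0
  B[9] = 0 XOR 1 = 1
  B[10] = 1 XOR 1 = 0
  B[11] = 0 XOR 0 = 0
  B[12] = 0 XOR 1 = 1
  B[13] = 1 XOR 1 = 0
= 11110010010010 (15506 decimal)


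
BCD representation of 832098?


Each digit → 4-bit binary:
  8 → 1000
  3 → 0011
  2 → 0010
  0 → 0000
  9 → 1001
  8 → 1000
= 1000 0011 0010 0000 1001 1000


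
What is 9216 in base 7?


Divide by 7 repeatedly:
9216 ÷ 7 = 1316 remainder 4
1316 ÷ 7 = 188 remainder 0
188 ÷ 7 = 26 remainder 6
26 ÷ 7 = 3 remainder 5
3 ÷ 7 = 0 remainder 3
Reading remainders bottom-up:
= 35604


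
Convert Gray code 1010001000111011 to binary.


Gray code: 1010001000111011
MSB stays the same: 1
Each subsequent bit = prev_binary XOR current_gray:
  B[1] = 1 XOR 0 = 1
  B[2] = 1 XOR 1 = 0
  B[3] = 0 XOR 0 = 0
  B[4] = 0 XOR 0 = 0
  B[5] = 0 XOR 0 = 0
  B[6] = 0 XOR 1 = 1
  B[7] = 1 XOR 0 = 1
  B[8] = 1 XOR 0 = 1
  B[9] = 1 XOR 0 = 1
  B[10] = 1 XOR 1 = 0
  B[11] = 0 XOR 1 = 1
  B[12] = 1 XOR 1 = 0
  B[13] = 0 XOR 0 = 0
  B[14] = 0 XOR 1 = 1
  B[15] = 1 XOR 1 = 0
= 1100001111010010 (50130 decimal)


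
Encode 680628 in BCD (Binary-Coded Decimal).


Each digit → 4-bit binary:
  6 → 0110
  8 → 1000
  0 → 0000
  6 → 0110
  2 → 0010
  8 → 1000
= 0110 1000 0000 0110 0010 1000


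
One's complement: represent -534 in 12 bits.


Original: 001000010110
Invert all bits:
  bit 0: 0 → 1
  bit 1: 0 → 1
  bit 2: 1 → 0
  bit 3: 0 → 1
  bit 4: 0 → 1
  bit 5: 0 → 1
  bit 6: 0 → 1
  bit 7: 1 → 0
  bit 8: 0 → 1
  bit 9: 1 → 0
  bit 10: 1 → 0
  bit 11: 0 → 1
= 110111101001


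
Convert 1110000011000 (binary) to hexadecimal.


Group into 4-bit nibbles: 0001110000011000
  0001 = 1
  1100 = C
  0001 = 1
  1000 = 8
= 0x1C18


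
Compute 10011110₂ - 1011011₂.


Align and subtract column by column (LSB to MSB, borrowing when needed):
  10011110
- 01011011
  --------
  col 0: (0 - 0 borrow-in) - 1 → borrow from next column: (0+2) - 1 = 1, borrow out 1
  col 1: (1 - 1 borrow-in) - 1 → borrow from next column: (0+2) - 1 = 1, borrow out 1
  col 2: (1 - 1 borrow-in) - 0 → 0 - 0 = 0, borrow out 0
  col 3: (1 - 0 borrow-in) - 1 → 1 - 1 = 0, borrow out 0
  col 4: (1 - 0 borrow-in) - 1 → 1 - 1 = 0, borrow out 0
  col 5: (0 - 0 borrow-in) - 0 → 0 - 0 = 0, borrow out 0
  col 6: (0 - 0 borrow-in) - 1 → borrow from next column: (0+2) - 1 = 1, borrow out 1
  col 7: (1 - 1 borrow-in) - 0 → 0 - 0 = 0, borrow out 0
Reading bits MSB→LSB: 01000011
Strip leading zeros: 1000011
= 1000011


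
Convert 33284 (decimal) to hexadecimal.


Divide by 16 repeatedly:
33284 ÷ 16 = 2080 remainder 4 (4)
2080 ÷ 16 = 130 remainder 0 (0)
130 ÷ 16 = 8 remainder 2 (2)
8 ÷ 16 = 0 remainder 8 (8)
Reading remainders bottom-up:
= 0x8204


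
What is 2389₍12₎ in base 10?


Positional values (base 12):
  9 × 12^0 = 9 × 1 = 9
  8 × 12^1 = 8 × 12 = 96
  3 × 12^2 = 3 × 144 = 432
  2 × 12^3 = 2 × 1728 = 3456
Sum = 9 + 96 + 432 + 3456
= 3993


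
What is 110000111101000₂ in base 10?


Positional values:
Bit 3: 1 × 2^3 = 8
Bit 5: 1 × 2^5 = 32
Bit 6: 1 × 2^6 = 64
Bit 7: 1 × 2^7 = 128
Bit 8: 1 × 2^8 = 256
Bit 13: 1 × 2^13 = 8192
Bit 14: 1 × 2^14 = 16384
Sum = 8 + 32 + 64 + 128 + 256 + 8192 + 16384
= 25064


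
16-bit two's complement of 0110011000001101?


Original: 0110011000001101
Step 1 - Invert all bits: 1001100111110010
Step 2 - Add 1: 1001100111110010 + 1
= 1001100111110011 (represents -26125)


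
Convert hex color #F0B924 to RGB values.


Hex: #F0B924
R = F0₁₆ = 240
G = B9₁₆ = 185
B = 24₁₆ = 36
= RGB(240, 185, 36)


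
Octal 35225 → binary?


Each octal digit → 3 binary bits:
  3 = 011
  5 = 101
  2 = 010
  2 = 010
  5 = 101
Concatenate: 011 101 010 010 101
= 011101010010101


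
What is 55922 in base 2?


Divide by 2 repeatedly:
55922 ÷ 2 = 27961 remainder 0
27961 ÷ 2 = 13980 remainder 1
13980 ÷ 2 = 6990 remainder 0
6990 ÷ 2 = 3495 remainder 0
3495 ÷ 2 = 1747 remainder 1
1747 ÷ 2 = 873 remainder 1
873 ÷ 2 = 436 remainder 1
436 ÷ 2 = 218 remainder 0
218 ÷ 2 = 109 remainder 0
109 ÷ 2 = 54 remainder 1
54 ÷ 2 = 27 remainder 0
27 ÷ 2 = 13 remainder 1
13 ÷ 2 = 6 remainder 1
6 ÷ 2 = 3 remainder 0
3 ÷ 2 = 1 remainder 1
1 ÷ 2 = 0 remainder 1
Reading remainders bottom-up:
= 1101101001110010


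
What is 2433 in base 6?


Divide by 6 repeatedly:
2433 ÷ 6 = 405 remainder 3
405 ÷ 6 = 67 remainder 3
67 ÷ 6 = 11 remainder 1
11 ÷ 6 = 1 remainder 5
1 ÷ 6 = 0 remainder 1
Reading remainders bottom-up:
= 15133


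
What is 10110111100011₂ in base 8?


Group into 3-bit groups: 010110111100011
  010 = 2
  110 = 6
  111 = 7
  100 = 4
  011 = 3
= 0o26743


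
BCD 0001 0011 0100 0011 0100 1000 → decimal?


Each 4-bit group → digit:
  0001 → 1
  0011 → 3
  0100 → 4
  0011 → 3
  0100 → 4
  1000 → 8
= 134348


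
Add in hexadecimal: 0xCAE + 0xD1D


Align and add column by column (LSB to MSB, each column mod 16 with carry):
  0CAE
+ 0D1D
  ----
  col 0: E(14) + D(13) + 0 (carry in) = 27 → B(11), carry out 1
  col 1: A(10) + 1(1) + 1 (carry in) = 12 → C(12), carry out 0
  col 2: C(12) + D(13) + 0 (carry in) = 25 → 9(9), carry out 1
  col 3: 0(0) + 0(0) + 1 (carry in) = 1 → 1(1), carry out 0
Reading digits MSB→LSB: 19CB
Strip leading zeros: 19CB
= 0x19CB


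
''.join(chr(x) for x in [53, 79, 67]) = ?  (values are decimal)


Codes (decimal): 53 79 67
Per-code ASCII lookup:
  53  (range 48-57: digits, 53 - 48 = 5) → '5'
  79  (range 65-90: uppercase, 79 - 65 = 14) → 'O'
  67  (range 65-90: uppercase, 67 - 65 = 2) → 'C'
= '5OC'


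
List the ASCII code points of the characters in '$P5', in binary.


String: '$P5'  (3 characters)
Per-character ASCII lookup:
  '$': special character: '$' = 36 → 100100
  'P': uppercase starts at 65: 'P' = 65 + 15 = 80 → 1010000
  '5': digits start at 48: '5' = 48 + 5 = 53 → 110101
= 100100 1010000 110101


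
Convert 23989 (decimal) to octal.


Divide by 8 repeatedly:
23989 ÷ 8 = 2998 remainder 5
2998 ÷ 8 = 374 remainder 6
374 ÷ 8 = 46 remainder 6
46 ÷ 8 = 5 remainder 6
5 ÷ 8 = 0 remainder 5
Reading remainders bottom-up:
= 0o56665


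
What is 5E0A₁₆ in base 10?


Positional values:
Position 0: A × 16^0 = 10 × 1 = 10
Position 1: 0 × 16^1 = 0 × 16 = 0
Position 2: E × 16^2 = 14 × 256 = 3584
Position 3: 5 × 16^3 = 5 × 4096 = 20480
Sum = 10 + 0 + 3584 + 20480
= 24074


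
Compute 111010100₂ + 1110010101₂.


Align and add column by column (LSB to MSB, carry propagating):
  00111010100
+ 01110010101
  -----------
  col 0: 0 + 1 + 0 (carry in) = 1 → bit 1, carry out 0
  col 1: 0 + 0 + 0 (carry in) = 0 → bit 0, carry out 0
  col 2: 1 + 1 + 0 (carry in) = 2 → bit 0, carry out 1
  col 3: 0 + 0 + 1 (carry in) = 1 → bit 1, carry out 0
  col 4: 1 + 1 + 0 (carry in) = 2 → bit 0, carry out 1
  col 5: 0 + 0 + 1 (carry in) = 1 → bit 1, carry out 0
  col 6: 1 + 0 + 0 (carry in) = 1 → bit 1, carry out 0
  col 7: 1 + 1 + 0 (carry in) = 2 → bit 0, carry out 1
  col 8: 1 + 1 + 1 (carry in) = 3 → bit 1, carry out 1
  col 9: 0 + 1 + 1 (carry in) = 2 → bit 0, carry out 1
  col 10: 0 + 0 + 1 (carry in) = 1 → bit 1, carry out 0
Reading bits MSB→LSB: 10101101001
Strip leading zeros: 10101101001
= 10101101001


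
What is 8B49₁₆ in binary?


Each hex digit → 4 binary bits:
  8 = 1000
  B = 1011
  4 = 0100
  9 = 1001
Concatenate: 1000 1011 0100 1001
= 1000101101001001


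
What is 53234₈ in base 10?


Positional values:
Position 0: 4 × 8^0 = 4
Position 1: 3 × 8^1 = 24
Position 2: 2 × 8^2 = 128
Position 3: 3 × 8^3 = 1536
Position 4: 5 × 8^4 = 20480
Sum = 4 + 24 + 128 + 1536 + 20480
= 22172


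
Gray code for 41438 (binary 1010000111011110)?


Binary: 1010000111011110
Gray code: G = B XOR (B >> 1)
B >> 1 = 0101000011101111
1010000111011110 XOR 0101000011101111:
  1 XOR 0 = 1
  0 XOR 1 = 1
  1 XOR 0 = 1
  0 XOR 1 = 1
  0 XOR 0 = 0
  0 XOR 0 = 0
  0 XOR 0 = 0
  1 XOR 0 = 1
  1 XOR 1 = 0
  1 XOR 1 = 0
  0 XOR 1 = 1
  1 XOR 0 = 1
  1 XOR 1 = 0
  1 XOR 1 = 0
  1 XOR 1 = 0
  0 XOR 1 = 1
= 1111000100110001


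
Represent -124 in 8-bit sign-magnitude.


Sign bit: 1 (negative)
Magnitude: 124 = 1111100
= 11111100


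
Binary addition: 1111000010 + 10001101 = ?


Align and add column by column (LSB to MSB, carry propagating):
  01111000010
+ 00010001101
  -----------
  col 0: 0 + 1 + 0 (carry in) = 1 → bit 1, carry out 0
  col 1: 1 + 0 + 0 (carry in) = 1 → bit 1, carry out 0
  col 2: 0 + 1 + 0 (carry in) = 1 → bit 1, carry out 0
  col 3: 0 + 1 + 0 (carry in) = 1 → bit 1, carry out 0
  col 4: 0 + 0 + 0 (carry in) = 0 → bit 0, carry out 0
  col 5: 0 + 0 + 0 (carry in) = 0 → bit 0, carry out 0
  col 6: 1 + 0 + 0 (carry in) = 1 → bit 1, carry out 0
  col 7: 1 + 1 + 0 (carry in) = 2 → bit 0, carry out 1
  col 8: 1 + 0 + 1 (carry in) = 2 → bit 0, carry out 1
  col 9: 1 + 0 + 1 (carry in) = 2 → bit 0, carry out 1
  col 10: 0 + 0 + 1 (carry in) = 1 → bit 1, carry out 0
Reading bits MSB→LSB: 10001001111
Strip leading zeros: 10001001111
= 10001001111


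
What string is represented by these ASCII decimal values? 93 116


Codes (decimal): 93 116
Per-code ASCII lookup:
  93  (special character) → ']'
  116  (range 97-122: lowercase, 116 - 97 = 19) → 't'
= ']t'


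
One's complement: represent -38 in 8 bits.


Original: 00100110
Invert all bits:
  bit 0: 0 → 1
  bit 1: 0 → 1
  bit 2: 1 → 0
  bit 3: 0 → 1
  bit 4: 0 → 1
  bit 5: 1 → 0
  bit 6: 1 → 0
  bit 7: 0 → 1
= 11011001


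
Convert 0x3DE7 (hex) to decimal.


Positional values:
Position 0: 7 × 16^0 = 7 × 1 = 7
Position 1: E × 16^1 = 14 × 16 = 224
Position 2: D × 16^2 = 13 × 256 = 3328
Position 3: 3 × 16^3 = 3 × 4096 = 12288
Sum = 7 + 224 + 3328 + 12288
= 15847


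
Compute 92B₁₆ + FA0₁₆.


Align and add column by column (LSB to MSB, each column mod 16 with carry):
  092B
+ 0FA0
  ----
  col 0: B(11) + 0(0) + 0 (carry in) = 11 → B(11), carry out 0
  col 1: 2(2) + A(10) + 0 (carry in) = 12 → C(12), carry out 0
  col 2: 9(9) + F(15) + 0 (carry in) = 24 → 8(8), carry out 1
  col 3: 0(0) + 0(0) + 1 (carry in) = 1 → 1(1), carry out 0
Reading digits MSB→LSB: 18CB
Strip leading zeros: 18CB
= 0x18CB


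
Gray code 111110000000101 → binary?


Gray code: 111110000000101
MSB stays the same: 1
Each subsequent bit = prev_binary XOR current_gray:
  B[1] = 1 XOR 1 = 0
  B[2] = 0 XOR 1 = 1
  B[3] = 1 XOR 1 = 0
  B[4] = 0 XOR 1 = 1
  B[5] = 1 XOR 0 = 1
  B[6] = 1 XOR 0 = 1
  B[7] = 1 XOR 0 = 1
  B[8] = 1 XOR 0 = 1
  B[9] = 1 XOR 0 = 1
  B[10] = 1 XOR 0 = 1
  B[11] = 1 XOR 0 = 1
  B[12] = 1 XOR 1 = 0
  B[13] = 0 XOR 0 = 0
  B[14] = 0 XOR 1 = 1
= 101011111111001 (22521 decimal)


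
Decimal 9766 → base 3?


Divide by 3 repeatedly:
9766 ÷ 3 = 3255 remainder 1
3255 ÷ 3 = 1085 remainder 0
1085 ÷ 3 = 361 remainder 2
361 ÷ 3 = 120 remainder 1
120 ÷ 3 = 40 remainder 0
40 ÷ 3 = 13 remainder 1
13 ÷ 3 = 4 remainder 1
4 ÷ 3 = 1 remainder 1
1 ÷ 3 = 0 remainder 1
Reading remainders bottom-up:
= 111101201


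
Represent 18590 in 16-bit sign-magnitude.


Sign bit: 0 (positive)
Magnitude: 18590 = 100100010011110
= 0100100010011110


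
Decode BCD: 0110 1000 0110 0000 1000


Each 4-bit group → digit:
  0110 → 6
  1000 → 8
  0110 → 6
  0000 → 0
  1000 → 8
= 68608


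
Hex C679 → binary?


Each hex digit → 4 binary bits:
  C = 1100
  6 = 0110
  7 = 0111
  9 = 1001
Concatenate: 1100 0110 0111 1001
= 1100011001111001


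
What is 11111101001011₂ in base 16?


Group into 4-bit nibbles: 0011111101001011
  0011 = 3
  1111 = F
  0100 = 4
  1011 = B
= 0x3F4B


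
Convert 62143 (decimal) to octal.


Divide by 8 repeatedly:
62143 ÷ 8 = 7767 remainder 7
7767 ÷ 8 = 970 remainder 7
970 ÷ 8 = 121 remainder 2
121 ÷ 8 = 15 remainder 1
15 ÷ 8 = 1 remainder 7
1 ÷ 8 = 0 remainder 1
Reading remainders bottom-up:
= 0o171277


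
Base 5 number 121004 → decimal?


Positional values (base 5):
  4 × 5^0 = 4 × 1 = 4
  0 × 5^1 = 0 × 5 = 0
  0 × 5^2 = 0 × 25 = 0
  1 × 5^3 = 1 × 125 = 125
  2 × 5^4 = 2 × 625 = 1250
  1 × 5^5 = 1 × 3125 = 3125
Sum = 4 + 0 + 0 + 125 + 1250 + 3125
= 4504


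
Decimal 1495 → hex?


Divide by 16 repeatedly:
1495 ÷ 16 = 93 remainder 7 (7)
93 ÷ 16 = 5 remainder 13 (D)
5 ÷ 16 = 0 remainder 5 (5)
Reading remainders bottom-up:
= 0x5D7


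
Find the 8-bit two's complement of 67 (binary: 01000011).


Original: 01000011
Step 1 - Invert all bits: 10111100
Step 2 - Add 1: 10111100 + 1
= 10111101 (represents -67)


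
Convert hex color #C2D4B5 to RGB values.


Hex: #C2D4B5
R = C2₁₆ = 194
G = D4₁₆ = 212
B = B5₁₆ = 181
= RGB(194, 212, 181)


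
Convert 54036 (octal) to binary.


Each octal digit → 3 binary bits:
  5 = 101
  4 = 100
  0 = 000
  3 = 011
  6 = 110
Concatenate: 101 100 000 011 110
= 101100000011110


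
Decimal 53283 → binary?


Divide by 2 repeatedly:
53283 ÷ 2 = 26641 remainder 1
26641 ÷ 2 = 13320 remainder 1
13320 ÷ 2 = 6660 remainder 0
6660 ÷ 2 = 3330 remainder 0
3330 ÷ 2 = 1665 remainder 0
1665 ÷ 2 = 832 remainder 1
832 ÷ 2 = 416 remainder 0
416 ÷ 2 = 208 remainder 0
208 ÷ 2 = 104 remainder 0
104 ÷ 2 = 52 remainder 0
52 ÷ 2 = 26 remainder 0
26 ÷ 2 = 13 remainder 0
13 ÷ 2 = 6 remainder 1
6 ÷ 2 = 3 remainder 0
3 ÷ 2 = 1 remainder 1
1 ÷ 2 = 0 remainder 1
Reading remainders bottom-up:
= 1101000000100011


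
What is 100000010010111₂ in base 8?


Group into 3-bit groups: 100000010010111
  100 = 4
  000 = 0
  010 = 2
  010 = 2
  111 = 7
= 0o40227


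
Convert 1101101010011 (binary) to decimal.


Positional values:
Bit 0: 1 × 2^0 = 1
Bit 1: 1 × 2^1 = 2
Bit 4: 1 × 2^4 = 16
Bit 6: 1 × 2^6 = 64
Bit 8: 1 × 2^8 = 256
Bit 9: 1 × 2^9 = 512
Bit 11: 1 × 2^11 = 2048
Bit 12: 1 × 2^12 = 4096
Sum = 1 + 2 + 16 + 64 + 256 + 512 + 2048 + 4096
= 6995


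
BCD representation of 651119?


Each digit → 4-bit binary:
  6 → 0110
  5 → 0101
  1 → 0001
  1 → 0001
  1 → 0001
  9 → 1001
= 0110 0101 0001 0001 0001 1001


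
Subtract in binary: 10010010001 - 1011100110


Align and subtract column by column (LSB to MSB, borrowing when needed):
  10010010001
- 01011100110
  -----------
  col 0: (1 - 0 borrow-in) - 0 → 1 - 0 = 1, borrow out 0
  col 1: (0 - 0 borrow-in) - 1 → borrow from next column: (0+2) - 1 = 1, borrow out 1
  col 2: (0 - 1 borrow-in) - 1 → borrow from next column: (-1+2) - 1 = 0, borrow out 1
  col 3: (0 - 1 borrow-in) - 0 → borrow from next column: (-1+2) - 0 = 1, borrow out 1
  col 4: (1 - 1 borrow-in) - 0 → 0 - 0 = 0, borrow out 0
  col 5: (0 - 0 borrow-in) - 1 → borrow from next column: (0+2) - 1 = 1, borrow out 1
  col 6: (0 - 1 borrow-in) - 1 → borrow from next column: (-1+2) - 1 = 0, borrow out 1
  col 7: (1 - 1 borrow-in) - 1 → borrow from next column: (0+2) - 1 = 1, borrow out 1
  col 8: (0 - 1 borrow-in) - 0 → borrow from next column: (-1+2) - 0 = 1, borrow out 1
  col 9: (0 - 1 borrow-in) - 1 → borrow from next column: (-1+2) - 1 = 0, borrow out 1
  col 10: (1 - 1 borrow-in) - 0 → 0 - 0 = 0, borrow out 0
Reading bits MSB→LSB: 00110101011
Strip leading zeros: 110101011
= 110101011


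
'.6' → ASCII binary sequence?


String: '.6'  (2 characters)
Per-character ASCII lookup:
  '.': special character: '.' = 46 → 101110
  '6': digits start at 48: '6' = 48 + 6 = 54 → 110110
= 101110 110110


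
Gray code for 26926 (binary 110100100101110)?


Binary: 110100100101110
Gray code: G = B XOR (B >> 1)
B >> 1 = 011010010010111
110100100101110 XOR 011010010010111:
  1 XOR 0 = 1
  1 XOR 1 = 0
  0 XOR 1 = 1
  1 XOR 0 = 1
  0 XOR 1 = 1
  0 XOR 0 = 0
  1 XOR 0 = 1
  0 XOR 1 = 1
  0 XOR 0 = 0
  1 XOR 0 = 1
  0 XOR 1 = 1
  1 XOR 0 = 1
  1 XOR 1 = 0
  1 XOR 1 = 0
  0 XOR 1 = 1
= 101110110111001


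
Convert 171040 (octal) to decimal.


Positional values:
Position 0: 0 × 8^0 = 0
Position 1: 4 × 8^1 = 32
Position 2: 0 × 8^2 = 0
Position 3: 1 × 8^3 = 512
Position 4: 7 × 8^4 = 28672
Position 5: 1 × 8^5 = 32768
Sum = 0 + 32 + 0 + 512 + 28672 + 32768
= 61984


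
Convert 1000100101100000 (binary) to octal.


Group into 3-bit groups: 001000100101100000
  001 = 1
  000 = 0
  100 = 4
  101 = 5
  100 = 4
  000 = 0
= 0o104540


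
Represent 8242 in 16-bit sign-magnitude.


Sign bit: 0 (positive)
Magnitude: 8242 = 010000000110010
= 0010000000110010


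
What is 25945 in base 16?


Divide by 16 repeatedly:
25945 ÷ 16 = 1621 remainder 9 (9)
1621 ÷ 16 = 101 remainder 5 (5)
101 ÷ 16 = 6 remainder 5 (5)
6 ÷ 16 = 0 remainder 6 (6)
Reading remainders bottom-up:
= 0x6559


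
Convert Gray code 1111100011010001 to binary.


Gray code: 1111100011010001
MSB stays the same: 1
Each subsequent bit = prev_binary XOR current_gray:
  B[1] = 1 XOR 1 = 0
  B[2] = 0 XOR 1 = 1
  B[3] = 1 XOR 1 = 0
  B[4] = 0 XOR 1 = 1
  B[5] = 1 XOR 0 = 1
  B[6] = 1 XOR 0 = 1
  B[7] = 1 XOR 0 = 1
  B[8] = 1 XOR 1 = 0
  B[9] = 0 XOR 1 = 1
  B[10] = 1 XOR 0 = 1
  B[11] = 1 XOR 1 = 0
  B[12] = 0 XOR 0 = 0
  B[13] = 0 XOR 0 = 0
  B[14] = 0 XOR 0 = 0
  B[15] = 0 XOR 1 = 1
= 1010111101100001 (44897 decimal)


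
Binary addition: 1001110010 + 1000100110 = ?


Align and add column by column (LSB to MSB, carry propagating):
  01001110010
+ 01000100110
  -----------
  col 0: 0 + 0 + 0 (carry in) = 0 → bit 0, carry out 0
  col 1: 1 + 1 + 0 (carry in) = 2 → bit 0, carry out 1
  col 2: 0 + 1 + 1 (carry in) = 2 → bit 0, carry out 1
  col 3: 0 + 0 + 1 (carry in) = 1 → bit 1, carry out 0
  col 4: 1 + 0 + 0 (carry in) = 1 → bit 1, carry out 0
  col 5: 1 + 1 + 0 (carry in) = 2 → bit 0, carry out 1
  col 6: 1 + 0 + 1 (carry in) = 2 → bit 0, carry out 1
  col 7: 0 + 0 + 1 (carry in) = 1 → bit 1, carry out 0
  col 8: 0 + 0 + 0 (carry in) = 0 → bit 0, carry out 0
  col 9: 1 + 1 + 0 (carry in) = 2 → bit 0, carry out 1
  col 10: 0 + 0 + 1 (carry in) = 1 → bit 1, carry out 0
Reading bits MSB→LSB: 10010011000
Strip leading zeros: 10010011000
= 10010011000


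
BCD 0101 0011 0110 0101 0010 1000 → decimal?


Each 4-bit group → digit:
  0101 → 5
  0011 → 3
  0110 → 6
  0101 → 5
  0010 → 2
  1000 → 8
= 536528


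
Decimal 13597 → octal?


Divide by 8 repeatedly:
13597 ÷ 8 = 1699 remainder 5
1699 ÷ 8 = 212 remainder 3
212 ÷ 8 = 26 remainder 4
26 ÷ 8 = 3 remainder 2
3 ÷ 8 = 0 remainder 3
Reading remainders bottom-up:
= 0o32435


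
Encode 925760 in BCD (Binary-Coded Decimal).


Each digit → 4-bit binary:
  9 → 1001
  2 → 0010
  5 → 0101
  7 → 0111
  6 → 0110
  0 → 0000
= 1001 0010 0101 0111 0110 0000


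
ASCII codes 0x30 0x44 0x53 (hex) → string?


Codes (hex): 0x30 0x44 0x53
Per-code ASCII lookup:
  0x30 = 48  (range 48-57: digits, 48 - 48 = 0) → '0'
  0x44 = 68  (range 65-90: uppercase, 68 - 65 = 3) → 'D'
  0x53 = 83  (range 65-90: uppercase, 83 - 65 = 18) → 'S'
= '0DS'


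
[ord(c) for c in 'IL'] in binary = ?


String: 'IL'  (2 characters)
Per-character ASCII lookup:
  'I': uppercase starts at 65: 'I' = 65 + 8 = 73 → 1001001
  'L': uppercase starts at 65: 'L' = 65 + 11 = 76 → 1001100
= 1001001 1001100


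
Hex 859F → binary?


Each hex digit → 4 binary bits:
  8 = 1000
  5 = 0101
  9 = 1001
  F = 1111
Concatenate: 1000 0101 1001 1111
= 1000010110011111


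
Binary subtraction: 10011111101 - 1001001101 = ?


Align and subtract column by column (LSB to MSB, borrowing when needed):
  10011111101
- 01001001101
  -----------
  col 0: (1 - 0 borrow-in) - 1 → 1 - 1 = 0, borrow out 0
  col 1: (0 - 0 borrow-in) - 0 → 0 - 0 = 0, borrow out 0
  col 2: (1 - 0 borrow-in) - 1 → 1 - 1 = 0, borrow out 0
  col 3: (1 - 0 borrow-in) - 1 → 1 - 1 = 0, borrow out 0
  col 4: (1 - 0 borrow-in) - 0 → 1 - 0 = 1, borrow out 0
  col 5: (1 - 0 borrow-in) - 0 → 1 - 0 = 1, borrow out 0
  col 6: (1 - 0 borrow-in) - 1 → 1 - 1 = 0, borrow out 0
  col 7: (1 - 0 borrow-in) - 0 → 1 - 0 = 1, borrow out 0
  col 8: (0 - 0 borrow-in) - 0 → 0 - 0 = 0, borrow out 0
  col 9: (0 - 0 borrow-in) - 1 → borrow from next column: (0+2) - 1 = 1, borrow out 1
  col 10: (1 - 1 borrow-in) - 0 → 0 - 0 = 0, borrow out 0
Reading bits MSB→LSB: 01010110000
Strip leading zeros: 1010110000
= 1010110000


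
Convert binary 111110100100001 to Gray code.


Binary: 111110100100001
Gray code: G = B XOR (B >> 1)
B >> 1 = 011111010010000
111110100100001 XOR 011111010010000:
  1 XOR 0 = 1
  1 XOR 1 = 0
  1 XOR 1 = 0
  1 XOR 1 = 0
  1 XOR 1 = 0
  0 XOR 1 = 1
  1 XOR 0 = 1
  0 XOR 1 = 1
  0 XOR 0 = 0
  1 XOR 0 = 1
  0 XOR 1 = 1
  0 XOR 0 = 0
  0 XOR 0 = 0
  0 XOR 0 = 0
  1 XOR 0 = 1
= 100001110110001


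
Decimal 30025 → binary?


Divide by 2 repeatedly:
30025 ÷ 2 = 15012 remainder 1
15012 ÷ 2 = 7506 remainder 0
7506 ÷ 2 = 3753 remainder 0
3753 ÷ 2 = 1876 remainder 1
1876 ÷ 2 = 938 remainder 0
938 ÷ 2 = 469 remainder 0
469 ÷ 2 = 234 remainder 1
234 ÷ 2 = 117 remainder 0
117 ÷ 2 = 58 remainder 1
58 ÷ 2 = 29 remainder 0
29 ÷ 2 = 14 remainder 1
14 ÷ 2 = 7 remainder 0
7 ÷ 2 = 3 remainder 1
3 ÷ 2 = 1 remainder 1
1 ÷ 2 = 0 remainder 1
Reading remainders bottom-up:
= 111010101001001


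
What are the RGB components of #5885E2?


Hex: #5885E2
R = 58₁₆ = 88
G = 85₁₆ = 133
B = E2₁₆ = 226
= RGB(88, 133, 226)


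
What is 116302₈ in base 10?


Positional values:
Position 0: 2 × 8^0 = 2
Position 1: 0 × 8^1 = 0
Position 2: 3 × 8^2 = 192
Position 3: 6 × 8^3 = 3072
Position 4: 1 × 8^4 = 4096
Position 5: 1 × 8^5 = 32768
Sum = 2 + 0 + 192 + 3072 + 4096 + 32768
= 40130


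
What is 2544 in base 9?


Divide by 9 repeatedly:
2544 ÷ 9 = 282 remainder 6
282 ÷ 9 = 31 remainder 3
31 ÷ 9 = 3 remainder 4
3 ÷ 9 = 0 remainder 3
Reading remainders bottom-up:
= 3436


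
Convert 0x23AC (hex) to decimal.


Positional values:
Position 0: C × 16^0 = 12 × 1 = 12
Position 1: A × 16^1 = 10 × 16 = 160
Position 2: 3 × 16^2 = 3 × 256 = 768
Position 3: 2 × 16^3 = 2 × 4096 = 8192
Sum = 12 + 160 + 768 + 8192
= 9132


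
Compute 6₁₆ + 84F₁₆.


Align and add column by column (LSB to MSB, each column mod 16 with carry):
  0006
+ 084F
  ----
  col 0: 6(6) + F(15) + 0 (carry in) = 21 → 5(5), carry out 1
  col 1: 0(0) + 4(4) + 1 (carry in) = 5 → 5(5), carry out 0
  col 2: 0(0) + 8(8) + 0 (carry in) = 8 → 8(8), carry out 0
  col 3: 0(0) + 0(0) + 0 (carry in) = 0 → 0(0), carry out 0
Reading digits MSB→LSB: 0855
Strip leading zeros: 855
= 0x855


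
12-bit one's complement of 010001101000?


Original: 010001101000
Invert all bits:
  bit 0: 0 → 1
  bit 1: 1 → 0
  bit 2: 0 → 1
  bit 3: 0 → 1
  bit 4: 0 → 1
  bit 5: 1 → 0
  bit 6: 1 → 0
  bit 7: 0 → 1
  bit 8: 1 → 0
  bit 9: 0 → 1
  bit 10: 0 → 1
  bit 11: 0 → 1
= 101110010111


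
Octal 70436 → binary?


Each octal digit → 3 binary bits:
  7 = 111
  0 = 000
  4 = 100
  3 = 011
  6 = 110
Concatenate: 111 000 100 011 110
= 111000100011110


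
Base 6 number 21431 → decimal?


Positional values (base 6):
  1 × 6^0 = 1 × 1 = 1
  3 × 6^1 = 3 × 6 = 18
  4 × 6^2 = 4 × 36 = 144
  1 × 6^3 = 1 × 216 = 216
  2 × 6^4 = 2 × 1296 = 2592
Sum = 1 + 18 + 144 + 216 + 2592
= 2971


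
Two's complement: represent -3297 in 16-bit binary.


Original: 0000110011100001
Step 1 - Invert all bits: 1111001100011110
Step 2 - Add 1: 1111001100011110 + 1
= 1111001100011111 (represents -3297)


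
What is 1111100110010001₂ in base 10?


Positional values:
Bit 0: 1 × 2^0 = 1
Bit 4: 1 × 2^4 = 16
Bit 7: 1 × 2^7 = 128
Bit 8: 1 × 2^8 = 256
Bit 11: 1 × 2^11 = 2048
Bit 12: 1 × 2^12 = 4096
Bit 13: 1 × 2^13 = 8192
Bit 14: 1 × 2^14 = 16384
Bit 15: 1 × 2^15 = 32768
Sum = 1 + 16 + 128 + 256 + 2048 + 4096 + 8192 + 16384 + 32768
= 63889


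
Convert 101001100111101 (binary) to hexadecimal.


Group into 4-bit nibbles: 0101001100111101
  0101 = 5
  0011 = 3
  0011 = 3
  1101 = D
= 0x533D


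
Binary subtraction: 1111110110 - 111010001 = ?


Align and subtract column by column (LSB to MSB, borrowing when needed):
  1111110110
- 0111010001
  ----------
  col 0: (0 - 0 borrow-in) - 1 → borrow from next column: (0+2) - 1 = 1, borrow out 1
  col 1: (1 - 1 borrow-in) - 0 → 0 - 0 = 0, borrow out 0
  col 2: (1 - 0 borrow-in) - 0 → 1 - 0 = 1, borrow out 0
  col 3: (0 - 0 borrow-in) - 0 → 0 - 0 = 0, borrow out 0
  col 4: (1 - 0 borrow-in) - 1 → 1 - 1 = 0, borrow out 0
  col 5: (1 - 0 borrow-in) - 0 → 1 - 0 = 1, borrow out 0
  col 6: (1 - 0 borrow-in) - 1 → 1 - 1 = 0, borrow out 0
  col 7: (1 - 0 borrow-in) - 1 → 1 - 1 = 0, borrow out 0
  col 8: (1 - 0 borrow-in) - 1 → 1 - 1 = 0, borrow out 0
  col 9: (1 - 0 borrow-in) - 0 → 1 - 0 = 1, borrow out 0
Reading bits MSB→LSB: 1000100101
Strip leading zeros: 1000100101
= 1000100101
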